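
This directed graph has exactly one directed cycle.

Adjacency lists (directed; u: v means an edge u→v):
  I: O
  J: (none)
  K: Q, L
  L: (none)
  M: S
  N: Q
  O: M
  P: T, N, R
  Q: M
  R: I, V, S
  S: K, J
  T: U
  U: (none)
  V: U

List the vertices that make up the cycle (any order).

DFS with gray/black marking from S:
S gray
  K gray
    Q gray
      M gray
        M→S: S is gray → back edge
Back edge closes the cycle S → K → Q → M → S; its vertices are {K, M, Q, S}.

K, M, Q, S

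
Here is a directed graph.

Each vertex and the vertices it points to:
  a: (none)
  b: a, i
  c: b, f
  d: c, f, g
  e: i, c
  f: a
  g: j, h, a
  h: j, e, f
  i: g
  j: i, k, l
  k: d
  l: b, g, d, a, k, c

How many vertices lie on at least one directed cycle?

A vertex is on a directed cycle iff it belongs to a strongly connected component of size ≥ 2 (or has a self-loop).
The vertices on cycles are {b, c, d, e, g, h, i, j, k, l} — 10 in total.

10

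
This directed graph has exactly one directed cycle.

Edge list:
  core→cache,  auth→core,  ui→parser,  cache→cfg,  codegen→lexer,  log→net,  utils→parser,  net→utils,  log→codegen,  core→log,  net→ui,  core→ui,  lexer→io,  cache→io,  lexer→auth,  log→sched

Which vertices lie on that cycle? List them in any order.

log, auth, core, lexer, codegen

DFS with gray/black marking from core:
core gray
  cache gray
    io gray
    io black
    cfg gray
    cfg black
  cache black
  ui gray
    parser gray
    parser black
  ui black
  log gray
    codegen gray
      lexer gray
        lexer→io: io black — skip
        auth gray
          auth→core: core is gray → back edge
Back edge closes the cycle core → log → codegen → lexer → auth → core; its vertices are {log, auth, core, lexer, codegen}.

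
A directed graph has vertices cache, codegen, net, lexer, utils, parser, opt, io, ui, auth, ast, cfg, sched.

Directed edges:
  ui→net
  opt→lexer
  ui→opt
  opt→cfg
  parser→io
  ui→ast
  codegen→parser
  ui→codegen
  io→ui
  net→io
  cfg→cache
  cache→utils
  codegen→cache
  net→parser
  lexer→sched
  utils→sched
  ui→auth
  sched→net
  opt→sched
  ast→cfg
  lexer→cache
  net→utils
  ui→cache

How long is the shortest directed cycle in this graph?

For each vertex v, BFS finds the shortest path from v back to v.
The shortest such closed walk is net → io → ui → net, length 3.

3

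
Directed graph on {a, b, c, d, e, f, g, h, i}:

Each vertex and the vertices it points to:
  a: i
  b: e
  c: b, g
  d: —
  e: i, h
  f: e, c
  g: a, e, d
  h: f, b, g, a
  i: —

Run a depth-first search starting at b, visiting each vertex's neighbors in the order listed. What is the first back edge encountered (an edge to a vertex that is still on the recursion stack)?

f→e

DFS from b (visiting each vertex's neighbors in the order listed); mark gray on enter, black on exit:
b gray
  e gray
    i gray
    i black
    h gray
      f gray
        f→e: e is gray → back edge
First back edge: f → e.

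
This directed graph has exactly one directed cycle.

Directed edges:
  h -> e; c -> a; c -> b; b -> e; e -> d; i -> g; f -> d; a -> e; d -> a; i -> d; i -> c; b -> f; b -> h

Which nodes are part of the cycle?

DFS with gray/black marking from a:
a gray
  e gray
    d gray
      d→a: a is gray → back edge
Back edge closes the cycle a → e → d → a; its vertices are {a, d, e}.

a, d, e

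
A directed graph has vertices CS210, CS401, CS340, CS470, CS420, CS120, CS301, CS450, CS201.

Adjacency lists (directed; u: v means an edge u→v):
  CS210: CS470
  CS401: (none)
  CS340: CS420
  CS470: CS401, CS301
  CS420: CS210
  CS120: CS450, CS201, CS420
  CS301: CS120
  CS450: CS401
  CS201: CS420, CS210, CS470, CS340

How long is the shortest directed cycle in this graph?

4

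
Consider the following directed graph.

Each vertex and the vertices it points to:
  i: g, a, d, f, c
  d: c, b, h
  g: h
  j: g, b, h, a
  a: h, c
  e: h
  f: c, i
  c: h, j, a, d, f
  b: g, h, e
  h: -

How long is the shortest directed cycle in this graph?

2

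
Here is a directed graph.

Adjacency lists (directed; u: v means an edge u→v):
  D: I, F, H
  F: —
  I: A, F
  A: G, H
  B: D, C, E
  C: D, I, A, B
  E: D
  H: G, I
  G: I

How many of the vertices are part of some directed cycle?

A vertex is on a directed cycle iff it belongs to a strongly connected component of size ≥ 2 (or has a self-loop).
The vertices on cycles are {A, B, C, G, H, I} — 6 in total.

6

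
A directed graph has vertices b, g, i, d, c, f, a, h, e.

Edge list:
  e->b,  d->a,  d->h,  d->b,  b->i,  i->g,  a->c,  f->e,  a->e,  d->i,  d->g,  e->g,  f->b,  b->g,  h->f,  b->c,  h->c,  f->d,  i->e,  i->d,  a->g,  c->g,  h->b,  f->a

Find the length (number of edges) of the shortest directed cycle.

2

For each vertex v, BFS finds the shortest path from v back to v.
The shortest such closed walk is d → i → d, length 2.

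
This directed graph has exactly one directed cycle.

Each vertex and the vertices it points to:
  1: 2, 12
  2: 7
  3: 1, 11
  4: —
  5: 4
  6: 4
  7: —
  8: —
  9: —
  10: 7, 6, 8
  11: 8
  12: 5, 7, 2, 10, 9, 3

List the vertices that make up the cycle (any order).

DFS with gray/black marking from 12:
12 gray
  5 gray
    4 gray
    4 black
  5 black
  7 gray
  7 black
  2 gray
    2→7: 7 black — skip
  2 black
  10 gray
    10→7: 7 black — skip
    6 gray
      6→4: 4 black — skip
    6 black
    8 gray
    8 black
  10 black
  9 gray
  9 black
  3 gray
    1 gray
      1→2: 2 black — skip
      1→12: 12 is gray → back edge
Back edge closes the cycle 12 → 3 → 1 → 12; its vertices are {1, 3, 12}.

1, 3, 12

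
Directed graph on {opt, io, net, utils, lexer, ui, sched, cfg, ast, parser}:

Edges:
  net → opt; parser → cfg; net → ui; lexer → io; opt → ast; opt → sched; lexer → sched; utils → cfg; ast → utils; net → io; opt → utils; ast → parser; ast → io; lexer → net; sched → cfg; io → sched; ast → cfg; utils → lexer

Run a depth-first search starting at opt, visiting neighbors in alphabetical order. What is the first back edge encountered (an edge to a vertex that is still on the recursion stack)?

DFS from opt (visiting neighbors in alphabetical order); mark gray on enter, black on exit:
opt gray
  ast gray
    cfg gray
    cfg black
    io gray
      sched gray
        sched→cfg: cfg black — skip
      sched black
    io black
    parser gray
      parser→cfg: cfg black — skip
    parser black
    utils gray
      utils→cfg: cfg black — skip
      lexer gray
        lexer→io: io black — skip
        net gray
          net→io: io black — skip
          net→opt: opt is gray → back edge
First back edge: net → opt.

net->opt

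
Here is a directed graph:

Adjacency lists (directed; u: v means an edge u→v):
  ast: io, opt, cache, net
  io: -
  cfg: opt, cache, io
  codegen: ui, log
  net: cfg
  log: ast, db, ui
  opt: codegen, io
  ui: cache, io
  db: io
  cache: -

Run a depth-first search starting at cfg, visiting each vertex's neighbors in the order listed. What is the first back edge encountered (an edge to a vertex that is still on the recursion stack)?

ast->opt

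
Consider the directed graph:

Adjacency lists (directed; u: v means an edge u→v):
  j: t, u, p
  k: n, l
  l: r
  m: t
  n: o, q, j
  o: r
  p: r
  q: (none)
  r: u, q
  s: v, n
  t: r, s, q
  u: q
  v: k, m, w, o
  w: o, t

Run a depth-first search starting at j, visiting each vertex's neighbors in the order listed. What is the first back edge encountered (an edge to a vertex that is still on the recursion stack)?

n→j

DFS from j (visiting each vertex's neighbors in the order listed); mark gray on enter, black on exit:
j gray
  t gray
    r gray
      u gray
        q gray
        q black
      u black
      r→q: q black — skip
    r black
    s gray
      v gray
        k gray
          n gray
            o gray
              o→r: r black — skip
            o black
            n→q: q black — skip
            n→j: j is gray → back edge
First back edge: n → j.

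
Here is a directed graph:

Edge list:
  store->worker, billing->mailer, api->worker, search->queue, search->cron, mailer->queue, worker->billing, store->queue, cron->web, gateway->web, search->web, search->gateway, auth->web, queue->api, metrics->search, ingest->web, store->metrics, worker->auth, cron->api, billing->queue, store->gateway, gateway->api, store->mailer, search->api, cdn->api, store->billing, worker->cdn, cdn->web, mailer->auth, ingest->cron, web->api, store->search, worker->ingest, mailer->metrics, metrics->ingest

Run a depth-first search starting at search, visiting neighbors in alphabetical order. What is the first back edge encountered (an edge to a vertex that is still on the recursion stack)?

DFS from search (visiting neighbors in alphabetical order); mark gray on enter, black on exit:
search gray
  api gray
    worker gray
      auth gray
        web gray
          web→api: api is gray → back edge
First back edge: web → api.

web->api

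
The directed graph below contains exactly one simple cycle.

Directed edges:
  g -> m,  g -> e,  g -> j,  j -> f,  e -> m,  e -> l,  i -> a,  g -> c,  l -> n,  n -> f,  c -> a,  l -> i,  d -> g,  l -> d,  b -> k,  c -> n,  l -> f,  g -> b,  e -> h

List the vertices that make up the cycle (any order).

d, e, g, l

DFS with gray/black marking from g:
g gray
  j gray
    f gray
    f black
  j black
  e gray
    m gray
    m black
    l gray
      d gray
        d→g: g is gray → back edge
Back edge closes the cycle g → e → l → d → g; its vertices are {d, e, g, l}.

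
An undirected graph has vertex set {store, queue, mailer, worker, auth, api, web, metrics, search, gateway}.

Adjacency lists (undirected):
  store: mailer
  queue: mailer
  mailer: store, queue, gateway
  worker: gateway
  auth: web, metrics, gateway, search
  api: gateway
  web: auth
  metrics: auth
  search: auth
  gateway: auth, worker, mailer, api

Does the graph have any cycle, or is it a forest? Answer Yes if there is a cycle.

DFS, tracking each vertex's parent; an edge to a visited non-parent vertex closes a cycle.
Start from gateway:
visit gateway (parent –)
  visit auth (parent gateway)
    visit web (parent auth)
      web–auth: parent, skip
    visit metrics (parent auth)
      metrics–auth: parent, skip
    auth–gateway: parent, skip
    visit search (parent auth)
      search–auth: parent, skip
  visit worker (parent gateway)
    worker–gateway: parent, skip
  visit mailer (parent gateway)
    visit store (parent mailer)
      store–mailer: parent, skip
    visit queue (parent mailer)
      queue–mailer: parent, skip
    mailer–gateway: parent, skip
  visit api (parent gateway)
    api–gateway: parent, skip
No non-parent visited neighbor found — the graph is a forest.

No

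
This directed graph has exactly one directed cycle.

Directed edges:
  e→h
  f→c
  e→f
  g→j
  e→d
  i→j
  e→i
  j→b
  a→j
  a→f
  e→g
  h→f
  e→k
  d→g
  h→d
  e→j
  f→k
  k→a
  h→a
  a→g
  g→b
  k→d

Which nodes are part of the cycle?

a, f, k

DFS with gray/black marking from k:
k gray
  d gray
    g gray
      b gray
      b black
      j gray
        j→b: b black — skip
      j black
    g black
  d black
  a gray
    f gray
      f→k: k is gray → back edge
Back edge closes the cycle k → a → f → k; its vertices are {a, f, k}.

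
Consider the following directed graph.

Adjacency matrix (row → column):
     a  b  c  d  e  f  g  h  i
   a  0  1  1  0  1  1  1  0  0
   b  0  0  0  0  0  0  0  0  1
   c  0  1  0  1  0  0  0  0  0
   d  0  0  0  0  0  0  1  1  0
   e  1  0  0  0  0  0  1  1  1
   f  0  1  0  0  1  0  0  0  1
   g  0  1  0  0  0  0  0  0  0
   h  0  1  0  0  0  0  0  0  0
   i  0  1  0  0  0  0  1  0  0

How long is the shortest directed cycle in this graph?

2

For each vertex v, BFS finds the shortest path from v back to v.
The shortest such closed walk is a → e → a, length 2.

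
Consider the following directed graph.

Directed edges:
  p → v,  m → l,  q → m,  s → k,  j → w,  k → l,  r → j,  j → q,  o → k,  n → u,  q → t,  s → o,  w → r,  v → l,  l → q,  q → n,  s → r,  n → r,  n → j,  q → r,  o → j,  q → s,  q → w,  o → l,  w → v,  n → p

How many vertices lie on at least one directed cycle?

12

A vertex is on a directed cycle iff it belongs to a strongly connected component of size ≥ 2 (or has a self-loop).
The vertices on cycles are {j, k, l, m, n, o, p, q, r, s, v, w} — 12 in total.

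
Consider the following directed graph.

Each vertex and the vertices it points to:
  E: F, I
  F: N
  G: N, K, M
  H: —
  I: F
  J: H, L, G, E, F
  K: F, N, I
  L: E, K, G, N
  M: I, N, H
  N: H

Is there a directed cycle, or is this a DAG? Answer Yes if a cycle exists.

DFS with white/gray/black marking, starting from E:
E gray
  F gray
    N gray
      H gray
      H black
    N black
  F black
  I gray
    I→F: F black — skip
  I black
E black
G gray
  G→N: N black — skip
  K gray
    K→F: F black — skip
    K→N: N black — skip
    K→I: I black — skip
  K black
  M gray
    M→I: I black — skip
    M→N: N black — skip
    M→H: H black — skip
  M black
G black
J gray
  J→H: H black — skip
  L gray
    L→E: E black — skip
    L→K: K black — skip
    L→G: G black — skip
    L→N: N black — skip
  L black
  J→G: G black — skip
  J→E: E black — skip
  J→F: F black — skip
J black
Every edge goes to a white or black vertex — no back edge, so the graph is acyclic.

No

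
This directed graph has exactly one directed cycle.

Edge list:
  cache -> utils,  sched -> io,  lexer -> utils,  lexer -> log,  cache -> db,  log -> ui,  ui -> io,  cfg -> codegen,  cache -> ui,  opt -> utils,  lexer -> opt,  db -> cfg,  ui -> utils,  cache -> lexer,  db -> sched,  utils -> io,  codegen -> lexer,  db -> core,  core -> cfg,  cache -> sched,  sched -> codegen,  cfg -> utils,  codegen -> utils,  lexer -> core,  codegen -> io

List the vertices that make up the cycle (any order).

cfg, core, lexer, codegen

DFS with gray/black marking from lexer:
lexer gray
  utils gray
    io gray
    io black
  utils black
  opt gray
    opt→utils: utils black — skip
  opt black
  core gray
    cfg gray
      cfg→utils: utils black — skip
      codegen gray
        codegen→io: io black — skip
        codegen→utils: utils black — skip
        codegen→lexer: lexer is gray → back edge
Back edge closes the cycle lexer → core → cfg → codegen → lexer; its vertices are {cfg, core, lexer, codegen}.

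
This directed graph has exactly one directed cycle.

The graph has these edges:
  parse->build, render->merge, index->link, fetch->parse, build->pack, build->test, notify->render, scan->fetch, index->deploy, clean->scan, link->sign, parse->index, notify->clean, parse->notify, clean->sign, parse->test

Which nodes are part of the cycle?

scan, clean, fetch, parse, notify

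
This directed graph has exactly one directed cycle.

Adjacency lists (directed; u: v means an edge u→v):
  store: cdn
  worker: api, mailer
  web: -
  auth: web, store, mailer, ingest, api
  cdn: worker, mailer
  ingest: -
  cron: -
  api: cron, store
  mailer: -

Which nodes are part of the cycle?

DFS with gray/black marking from api:
api gray
  cron gray
  cron black
  store gray
    cdn gray
      worker gray
        worker→api: api is gray → back edge
Back edge closes the cycle api → store → cdn → worker → api; its vertices are {api, cdn, store, worker}.

api, cdn, store, worker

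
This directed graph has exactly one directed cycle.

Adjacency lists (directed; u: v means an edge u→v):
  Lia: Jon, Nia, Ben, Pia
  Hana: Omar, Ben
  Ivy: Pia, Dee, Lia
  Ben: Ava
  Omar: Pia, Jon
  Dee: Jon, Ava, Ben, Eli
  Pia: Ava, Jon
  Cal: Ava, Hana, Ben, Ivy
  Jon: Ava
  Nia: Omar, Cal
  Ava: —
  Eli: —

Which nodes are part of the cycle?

Cal, Ivy, Lia, Nia

DFS with gray/black marking from Cal:
Cal gray
  Ava gray
  Ava black
  Hana gray
    Omar gray
      Pia gray
        Pia→Ava: Ava black — skip
        Jon gray
          Jon→Ava: Ava black — skip
        Jon black
      Pia black
      Omar→Jon: Jon black — skip
    Omar black
    Ben gray
      Ben→Ava: Ava black — skip
    Ben black
  Hana black
  Cal→Ben: Ben black — skip
  Ivy gray
    Ivy→Pia: Pia black — skip
    Dee gray
      Dee→Jon: Jon black — skip
      Dee→Ava: Ava black — skip
      Dee→Ben: Ben black — skip
      Eli gray
      Eli black
    Dee black
    Lia gray
      Lia→Jon: Jon black — skip
      Nia gray
        Nia→Omar: Omar black — skip
        Nia→Cal: Cal is gray → back edge
Back edge closes the cycle Cal → Ivy → Lia → Nia → Cal; its vertices are {Cal, Ivy, Lia, Nia}.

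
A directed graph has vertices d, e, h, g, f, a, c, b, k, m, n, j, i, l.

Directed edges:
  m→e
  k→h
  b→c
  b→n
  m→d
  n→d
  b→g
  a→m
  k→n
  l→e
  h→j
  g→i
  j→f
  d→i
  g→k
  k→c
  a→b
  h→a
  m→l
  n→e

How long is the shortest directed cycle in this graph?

For each vertex v, BFS finds the shortest path from v back to v.
The shortest such closed walk is h → a → b → g → k → h, length 5.

5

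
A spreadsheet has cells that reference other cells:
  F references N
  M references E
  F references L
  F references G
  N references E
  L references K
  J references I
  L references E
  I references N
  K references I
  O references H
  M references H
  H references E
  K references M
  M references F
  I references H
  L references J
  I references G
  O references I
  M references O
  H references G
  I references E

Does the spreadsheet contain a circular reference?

Yes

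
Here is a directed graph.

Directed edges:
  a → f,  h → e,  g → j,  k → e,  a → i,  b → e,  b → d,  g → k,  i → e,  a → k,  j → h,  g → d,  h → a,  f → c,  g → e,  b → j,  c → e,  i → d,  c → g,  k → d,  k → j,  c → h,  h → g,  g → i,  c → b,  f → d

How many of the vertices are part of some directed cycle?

A vertex is on a directed cycle iff it belongs to a strongly connected component of size ≥ 2 (or has a self-loop).
The vertices on cycles are {a, b, c, f, g, h, j, k} — 8 in total.

8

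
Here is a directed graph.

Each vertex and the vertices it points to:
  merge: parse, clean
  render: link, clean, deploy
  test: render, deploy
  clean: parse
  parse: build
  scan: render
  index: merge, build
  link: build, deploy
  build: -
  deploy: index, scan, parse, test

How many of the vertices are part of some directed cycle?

A vertex is on a directed cycle iff it belongs to a strongly connected component of size ≥ 2 (or has a self-loop).
The vertices on cycles are {link, scan, test, deploy, render} — 5 in total.

5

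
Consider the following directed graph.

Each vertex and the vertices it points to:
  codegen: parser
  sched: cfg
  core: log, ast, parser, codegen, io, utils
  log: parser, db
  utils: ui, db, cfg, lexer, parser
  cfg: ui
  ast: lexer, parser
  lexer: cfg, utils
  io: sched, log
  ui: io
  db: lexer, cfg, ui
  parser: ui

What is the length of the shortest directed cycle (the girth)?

2

For each vertex v, BFS finds the shortest path from v back to v.
The shortest such closed walk is utils → lexer → utils, length 2.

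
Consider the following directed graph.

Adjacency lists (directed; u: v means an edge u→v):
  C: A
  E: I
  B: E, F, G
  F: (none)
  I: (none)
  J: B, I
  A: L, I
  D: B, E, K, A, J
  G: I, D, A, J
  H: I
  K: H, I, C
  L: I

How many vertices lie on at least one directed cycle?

A vertex is on a directed cycle iff it belongs to a strongly connected component of size ≥ 2 (or has a self-loop).
The vertices on cycles are {B, D, G, J} — 4 in total.

4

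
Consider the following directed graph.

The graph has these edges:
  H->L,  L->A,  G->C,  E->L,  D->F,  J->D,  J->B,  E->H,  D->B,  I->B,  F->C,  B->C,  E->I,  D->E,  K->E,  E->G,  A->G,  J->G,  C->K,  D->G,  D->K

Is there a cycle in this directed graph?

Yes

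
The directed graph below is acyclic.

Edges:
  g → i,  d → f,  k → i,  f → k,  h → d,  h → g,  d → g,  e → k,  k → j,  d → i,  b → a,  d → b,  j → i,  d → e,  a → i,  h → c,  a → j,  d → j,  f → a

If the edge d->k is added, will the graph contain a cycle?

Adding d→k creates a cycle iff k can already reach d.
Explore from k: no path reaches d. The graph stays acyclic.

No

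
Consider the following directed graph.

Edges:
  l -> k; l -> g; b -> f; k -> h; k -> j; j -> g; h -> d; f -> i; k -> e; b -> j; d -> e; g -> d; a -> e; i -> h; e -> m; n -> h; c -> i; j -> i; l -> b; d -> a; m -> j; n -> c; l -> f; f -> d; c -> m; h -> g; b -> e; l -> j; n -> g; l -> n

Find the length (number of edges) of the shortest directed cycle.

5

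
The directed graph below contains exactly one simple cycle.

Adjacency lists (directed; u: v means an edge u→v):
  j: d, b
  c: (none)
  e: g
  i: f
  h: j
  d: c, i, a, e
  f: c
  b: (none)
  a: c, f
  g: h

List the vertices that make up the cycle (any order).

d, e, g, h, j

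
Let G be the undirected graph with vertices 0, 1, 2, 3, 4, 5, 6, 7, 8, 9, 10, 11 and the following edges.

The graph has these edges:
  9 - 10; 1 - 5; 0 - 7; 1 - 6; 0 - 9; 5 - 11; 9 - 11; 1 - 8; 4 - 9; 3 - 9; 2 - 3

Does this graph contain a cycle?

No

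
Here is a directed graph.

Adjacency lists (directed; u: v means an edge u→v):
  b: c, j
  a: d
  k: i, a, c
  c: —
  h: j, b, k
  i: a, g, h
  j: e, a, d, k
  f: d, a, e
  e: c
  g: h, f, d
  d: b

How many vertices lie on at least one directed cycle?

9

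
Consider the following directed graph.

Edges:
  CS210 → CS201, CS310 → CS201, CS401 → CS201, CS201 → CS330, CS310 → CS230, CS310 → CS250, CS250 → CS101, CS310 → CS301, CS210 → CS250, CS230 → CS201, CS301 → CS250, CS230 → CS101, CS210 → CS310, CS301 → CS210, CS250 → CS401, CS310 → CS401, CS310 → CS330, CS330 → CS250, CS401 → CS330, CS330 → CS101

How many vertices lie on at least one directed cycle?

7

A vertex is on a directed cycle iff it belongs to a strongly connected component of size ≥ 2 (or has a self-loop).
The vertices on cycles are {CS201, CS210, CS250, CS301, CS310, CS330, CS401} — 7 in total.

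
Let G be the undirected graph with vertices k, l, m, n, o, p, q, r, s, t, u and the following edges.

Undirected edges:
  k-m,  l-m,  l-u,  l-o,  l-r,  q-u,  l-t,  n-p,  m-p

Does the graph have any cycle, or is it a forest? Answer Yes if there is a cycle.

DFS, tracking each vertex's parent; an edge to a visited non-parent vertex closes a cycle.
Start from l:
visit l (parent –)
  visit m (parent l)
    visit p (parent m)
      p–m: parent, skip
      visit n (parent p)
        n–p: parent, skip
    visit k (parent m)
      k–m: parent, skip
    m–l: parent, skip
  visit u (parent l)
    u–l: parent, skip
    visit q (parent u)
      q–u: parent, skip
  visit t (parent l)
    t–l: parent, skip
  visit r (parent l)
    r–l: parent, skip
  visit o (parent l)
    o–l: parent, skip
visit s (parent –)
No non-parent visited neighbor found — the graph is a forest.

No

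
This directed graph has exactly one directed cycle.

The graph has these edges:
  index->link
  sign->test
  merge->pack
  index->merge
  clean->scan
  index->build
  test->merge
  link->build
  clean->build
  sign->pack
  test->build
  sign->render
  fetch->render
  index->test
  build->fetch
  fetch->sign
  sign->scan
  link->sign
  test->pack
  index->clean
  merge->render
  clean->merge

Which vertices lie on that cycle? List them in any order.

sign, test, build, fetch

DFS with gray/black marking from sign:
sign gray
  pack gray
  pack black
  test gray
    merge gray
      merge→pack: pack black — skip
      render gray
      render black
    merge black
    build gray
      fetch gray
        fetch→render: render black — skip
        fetch→sign: sign is gray → back edge
Back edge closes the cycle sign → test → build → fetch → sign; its vertices are {sign, test, build, fetch}.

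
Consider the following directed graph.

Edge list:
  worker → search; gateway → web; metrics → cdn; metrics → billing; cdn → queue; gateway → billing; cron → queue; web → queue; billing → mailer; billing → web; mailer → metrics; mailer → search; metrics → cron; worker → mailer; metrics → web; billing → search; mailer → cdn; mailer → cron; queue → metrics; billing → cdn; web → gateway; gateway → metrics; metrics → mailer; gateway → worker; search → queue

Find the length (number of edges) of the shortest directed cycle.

For each vertex v, BFS finds the shortest path from v back to v.
The shortest such closed walk is gateway → web → gateway, length 2.

2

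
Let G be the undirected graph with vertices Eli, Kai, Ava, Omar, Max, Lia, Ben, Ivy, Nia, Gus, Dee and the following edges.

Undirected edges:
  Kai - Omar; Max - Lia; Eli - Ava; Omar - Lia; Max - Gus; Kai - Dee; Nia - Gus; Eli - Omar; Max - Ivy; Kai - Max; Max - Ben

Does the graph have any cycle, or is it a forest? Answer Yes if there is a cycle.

DFS, tracking each vertex's parent; an edge to a visited non-parent vertex closes a cycle.
Start from Lia:
visit Lia (parent –)
  visit Omar (parent Lia)
    visit Eli (parent Omar)
      visit Ava (parent Eli)
        Ava–Eli: parent, skip
      Eli–Omar: parent, skip
    visit Kai (parent Omar)
      Kai–Omar: parent, skip
      visit Max (parent Kai)
        Max–Kai: parent, skip
        visit Ivy (parent Max)
          Ivy–Max: parent, skip
        visit Ben (parent Max)
          Ben–Max: parent, skip
        Max–Lia: Lia visited and ≠ parent → cycle
Cycle: Lia – Omar – Kai – Max – Lia.

Yes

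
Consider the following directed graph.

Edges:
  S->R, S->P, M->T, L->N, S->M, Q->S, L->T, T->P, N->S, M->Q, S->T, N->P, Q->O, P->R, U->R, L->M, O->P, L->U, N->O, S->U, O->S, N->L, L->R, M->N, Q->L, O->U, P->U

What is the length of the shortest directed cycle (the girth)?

2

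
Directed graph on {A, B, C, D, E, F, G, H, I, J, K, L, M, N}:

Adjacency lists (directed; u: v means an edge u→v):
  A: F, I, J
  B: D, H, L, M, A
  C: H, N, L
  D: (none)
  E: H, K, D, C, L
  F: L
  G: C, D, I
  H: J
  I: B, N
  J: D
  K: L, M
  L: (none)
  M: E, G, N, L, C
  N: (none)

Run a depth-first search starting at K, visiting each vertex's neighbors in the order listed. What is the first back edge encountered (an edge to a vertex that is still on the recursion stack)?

E->K

DFS from K (visiting each vertex's neighbors in the order listed); mark gray on enter, black on exit:
K gray
  L gray
  L black
  M gray
    E gray
      H gray
        J gray
          D gray
          D black
        J black
      H black
      E→K: K is gray → back edge
First back edge: E → K.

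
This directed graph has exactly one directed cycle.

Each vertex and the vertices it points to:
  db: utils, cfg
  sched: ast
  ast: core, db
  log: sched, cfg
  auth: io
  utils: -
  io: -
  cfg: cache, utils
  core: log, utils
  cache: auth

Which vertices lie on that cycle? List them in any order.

DFS with gray/black marking from ast:
ast gray
  core gray
    log gray
      sched gray
        sched→ast: ast is gray → back edge
Back edge closes the cycle ast → core → log → sched → ast; its vertices are {ast, log, core, sched}.

ast, log, core, sched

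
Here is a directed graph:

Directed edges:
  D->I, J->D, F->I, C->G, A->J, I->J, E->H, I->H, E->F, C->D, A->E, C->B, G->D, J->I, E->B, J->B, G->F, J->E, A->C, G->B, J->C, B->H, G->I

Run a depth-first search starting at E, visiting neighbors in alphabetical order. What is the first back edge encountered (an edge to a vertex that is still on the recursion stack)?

DFS from E (visiting neighbors in alphabetical order); mark gray on enter, black on exit:
E gray
  B gray
    H gray
    H black
  B black
  F gray
    I gray
      I→H: H black — skip
      J gray
        J→B: B black — skip
        C gray
          C→B: B black — skip
          D gray
            D→I: I is gray → back edge
First back edge: D → I.

D→I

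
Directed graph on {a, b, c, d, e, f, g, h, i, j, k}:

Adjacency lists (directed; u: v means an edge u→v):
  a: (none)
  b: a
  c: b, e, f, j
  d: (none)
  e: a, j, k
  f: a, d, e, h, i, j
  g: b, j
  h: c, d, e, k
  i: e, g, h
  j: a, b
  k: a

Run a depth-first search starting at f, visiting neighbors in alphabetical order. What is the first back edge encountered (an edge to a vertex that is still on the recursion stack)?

c→f

DFS from f (visiting neighbors in alphabetical order); mark gray on enter, black on exit:
f gray
  a gray
  a black
  d gray
  d black
  e gray
    e→a: a black — skip
    j gray
      j→a: a black — skip
      b gray
        b→a: a black — skip
      b black
    j black
    k gray
      k→a: a black — skip
    k black
  e black
  h gray
    c gray
      c→b: b black — skip
      c→e: e black — skip
      c→f: f is gray → back edge
First back edge: c → f.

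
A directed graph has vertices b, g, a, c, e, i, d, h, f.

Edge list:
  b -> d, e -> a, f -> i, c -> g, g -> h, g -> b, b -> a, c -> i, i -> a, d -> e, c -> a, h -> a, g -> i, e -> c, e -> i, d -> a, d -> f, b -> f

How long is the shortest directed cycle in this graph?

5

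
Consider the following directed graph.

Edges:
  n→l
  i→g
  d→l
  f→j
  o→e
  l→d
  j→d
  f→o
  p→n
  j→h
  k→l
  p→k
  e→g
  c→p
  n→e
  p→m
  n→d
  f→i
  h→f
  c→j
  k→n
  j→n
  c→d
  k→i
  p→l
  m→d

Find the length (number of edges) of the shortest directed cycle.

2

For each vertex v, BFS finds the shortest path from v back to v.
The shortest such closed walk is d → l → d, length 2.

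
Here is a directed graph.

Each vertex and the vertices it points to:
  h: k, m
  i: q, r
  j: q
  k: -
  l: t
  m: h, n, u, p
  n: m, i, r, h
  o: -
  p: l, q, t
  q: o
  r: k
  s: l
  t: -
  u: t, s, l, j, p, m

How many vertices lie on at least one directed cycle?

A vertex is on a directed cycle iff it belongs to a strongly connected component of size ≥ 2 (or has a self-loop).
The vertices on cycles are {h, m, n, u} — 4 in total.

4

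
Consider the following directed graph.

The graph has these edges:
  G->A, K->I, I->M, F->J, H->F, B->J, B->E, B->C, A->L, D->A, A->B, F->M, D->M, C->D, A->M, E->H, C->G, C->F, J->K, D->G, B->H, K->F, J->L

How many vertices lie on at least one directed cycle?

8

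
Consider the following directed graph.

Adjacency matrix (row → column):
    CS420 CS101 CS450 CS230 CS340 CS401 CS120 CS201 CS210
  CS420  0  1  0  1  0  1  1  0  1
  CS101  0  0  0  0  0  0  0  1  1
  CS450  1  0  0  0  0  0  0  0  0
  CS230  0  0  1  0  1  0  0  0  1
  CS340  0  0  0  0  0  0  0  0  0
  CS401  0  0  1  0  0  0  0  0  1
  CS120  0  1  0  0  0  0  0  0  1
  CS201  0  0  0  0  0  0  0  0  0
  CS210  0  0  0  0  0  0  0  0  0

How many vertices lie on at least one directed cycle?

4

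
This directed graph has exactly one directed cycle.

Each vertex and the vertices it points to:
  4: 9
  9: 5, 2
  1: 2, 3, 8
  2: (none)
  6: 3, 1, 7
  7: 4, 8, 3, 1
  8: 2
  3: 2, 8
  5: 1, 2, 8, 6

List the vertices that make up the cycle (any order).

4, 5, 6, 7, 9

DFS with gray/black marking from 7:
7 gray
  4 gray
    9 gray
      5 gray
        1 gray
          2 gray
          2 black
          3 gray
            3→2: 2 black — skip
            8 gray
              8→2: 2 black — skip
            8 black
          3 black
          1→8: 8 black — skip
        1 black
        5→2: 2 black — skip
        5→8: 8 black — skip
        6 gray
          6→3: 3 black — skip
          6→1: 1 black — skip
          6→7: 7 is gray → back edge
Back edge closes the cycle 7 → 4 → 9 → 5 → 6 → 7; its vertices are {4, 5, 6, 7, 9}.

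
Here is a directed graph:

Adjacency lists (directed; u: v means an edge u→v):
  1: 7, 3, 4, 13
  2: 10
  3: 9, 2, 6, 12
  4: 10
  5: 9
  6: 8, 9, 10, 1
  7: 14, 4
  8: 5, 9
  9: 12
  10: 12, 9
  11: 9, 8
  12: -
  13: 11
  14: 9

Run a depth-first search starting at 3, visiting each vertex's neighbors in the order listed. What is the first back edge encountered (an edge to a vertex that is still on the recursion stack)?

DFS from 3 (visiting each vertex's neighbors in the order listed); mark gray on enter, black on exit:
3 gray
  9 gray
    12 gray
    12 black
  9 black
  2 gray
    10 gray
      10→12: 12 black — skip
      10→9: 9 black — skip
    10 black
  2 black
  6 gray
    8 gray
      5 gray
        5→9: 9 black — skip
      5 black
      8→9: 9 black — skip
    8 black
    6→9: 9 black — skip
    6→10: 10 black — skip
    1 gray
      7 gray
        14 gray
          14→9: 9 black — skip
        14 black
        4 gray
          4→10: 10 black — skip
        4 black
      7 black
      1→3: 3 is gray → back edge
First back edge: 1 → 3.

1->3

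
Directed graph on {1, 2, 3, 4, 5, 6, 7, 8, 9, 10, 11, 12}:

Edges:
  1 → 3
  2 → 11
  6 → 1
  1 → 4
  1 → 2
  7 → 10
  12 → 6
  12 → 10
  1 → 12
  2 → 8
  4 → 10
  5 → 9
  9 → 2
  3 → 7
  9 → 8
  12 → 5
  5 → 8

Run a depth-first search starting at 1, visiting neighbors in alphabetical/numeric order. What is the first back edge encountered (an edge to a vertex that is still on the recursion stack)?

6->1

DFS from 1 (visiting neighbors in alphabetical/numeric order); mark gray on enter, black on exit:
1 gray
  2 gray
    8 gray
    8 black
    11 gray
    11 black
  2 black
  3 gray
    7 gray
      10 gray
      10 black
    7 black
  3 black
  4 gray
    4→10: 10 black — skip
  4 black
  12 gray
    5 gray
      5→8: 8 black — skip
      9 gray
        9→2: 2 black — skip
        9→8: 8 black — skip
      9 black
    5 black
    6 gray
      6→1: 1 is gray → back edge
First back edge: 6 → 1.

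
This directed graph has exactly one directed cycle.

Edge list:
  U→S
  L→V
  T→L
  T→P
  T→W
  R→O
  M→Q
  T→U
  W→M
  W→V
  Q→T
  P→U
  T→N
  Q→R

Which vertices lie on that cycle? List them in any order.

M, Q, T, W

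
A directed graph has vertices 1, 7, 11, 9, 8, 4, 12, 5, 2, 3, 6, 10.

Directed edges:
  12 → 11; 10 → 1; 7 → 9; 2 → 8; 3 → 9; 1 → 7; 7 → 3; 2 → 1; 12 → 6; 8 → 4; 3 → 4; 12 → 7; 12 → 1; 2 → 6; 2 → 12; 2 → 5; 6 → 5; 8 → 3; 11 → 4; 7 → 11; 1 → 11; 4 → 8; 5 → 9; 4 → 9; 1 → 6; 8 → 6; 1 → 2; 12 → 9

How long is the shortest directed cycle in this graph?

For each vertex v, BFS finds the shortest path from v back to v.
The shortest such closed walk is 1 → 2 → 1, length 2.

2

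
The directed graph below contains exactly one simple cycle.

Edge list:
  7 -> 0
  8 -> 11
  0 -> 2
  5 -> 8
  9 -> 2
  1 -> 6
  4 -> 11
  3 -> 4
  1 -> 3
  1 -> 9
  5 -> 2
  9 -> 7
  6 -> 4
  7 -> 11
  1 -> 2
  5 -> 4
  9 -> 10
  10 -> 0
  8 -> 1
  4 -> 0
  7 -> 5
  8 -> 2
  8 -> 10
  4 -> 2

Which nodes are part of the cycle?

1, 5, 7, 8, 9

DFS with gray/black marking from 5:
5 gray
  4 gray
    2 gray
    2 black
    0 gray
      0→2: 2 black — skip
    0 black
    11 gray
    11 black
  4 black
  8 gray
    10 gray
      10→0: 0 black — skip
    10 black
    8→11: 11 black — skip
    1 gray
      3 gray
        3→4: 4 black — skip
      3 black
      6 gray
        6→4: 4 black — skip
      6 black
      9 gray
        7 gray
          7→5: 5 is gray → back edge
Back edge closes the cycle 5 → 8 → 1 → 9 → 7 → 5; its vertices are {1, 5, 7, 8, 9}.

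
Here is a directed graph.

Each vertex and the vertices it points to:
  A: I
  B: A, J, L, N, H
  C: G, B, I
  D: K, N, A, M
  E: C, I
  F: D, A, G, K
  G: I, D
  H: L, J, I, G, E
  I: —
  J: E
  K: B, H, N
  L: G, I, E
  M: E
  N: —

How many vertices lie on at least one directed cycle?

10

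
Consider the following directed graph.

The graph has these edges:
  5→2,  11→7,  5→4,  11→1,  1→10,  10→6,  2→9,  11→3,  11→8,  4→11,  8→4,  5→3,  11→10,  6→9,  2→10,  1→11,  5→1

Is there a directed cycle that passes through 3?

No

3 lies on a cycle iff there is a path from 3 back to itself.
Exploring from 3, it never reaches itself; equivalently, its strongly connected component is a singleton.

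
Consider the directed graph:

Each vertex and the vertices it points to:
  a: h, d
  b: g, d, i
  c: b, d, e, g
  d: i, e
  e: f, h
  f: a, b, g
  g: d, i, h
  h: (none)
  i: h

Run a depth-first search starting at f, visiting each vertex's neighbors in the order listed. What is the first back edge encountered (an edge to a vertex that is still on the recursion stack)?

e→f

DFS from f (visiting each vertex's neighbors in the order listed); mark gray on enter, black on exit:
f gray
  a gray
    h gray
    h black
    d gray
      i gray
        i→h: h black — skip
      i black
      e gray
        e→f: f is gray → back edge
First back edge: e → f.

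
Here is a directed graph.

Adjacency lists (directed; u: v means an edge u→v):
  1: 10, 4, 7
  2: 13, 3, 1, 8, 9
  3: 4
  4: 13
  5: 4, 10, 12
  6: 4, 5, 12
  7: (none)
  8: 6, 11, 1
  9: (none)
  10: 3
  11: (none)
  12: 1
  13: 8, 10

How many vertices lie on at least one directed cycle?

9

A vertex is on a directed cycle iff it belongs to a strongly connected component of size ≥ 2 (or has a self-loop).
The vertices on cycles are {1, 3, 4, 5, 6, 8, 10, 12, 13} — 9 in total.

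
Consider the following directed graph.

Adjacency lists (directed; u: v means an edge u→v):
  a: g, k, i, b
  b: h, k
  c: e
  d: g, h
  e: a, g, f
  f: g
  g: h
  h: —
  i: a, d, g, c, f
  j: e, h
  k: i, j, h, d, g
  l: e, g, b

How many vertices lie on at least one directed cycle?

A vertex is on a directed cycle iff it belongs to a strongly connected component of size ≥ 2 (or has a self-loop).
The vertices on cycles are {a, b, c, e, i, j, k} — 7 in total.

7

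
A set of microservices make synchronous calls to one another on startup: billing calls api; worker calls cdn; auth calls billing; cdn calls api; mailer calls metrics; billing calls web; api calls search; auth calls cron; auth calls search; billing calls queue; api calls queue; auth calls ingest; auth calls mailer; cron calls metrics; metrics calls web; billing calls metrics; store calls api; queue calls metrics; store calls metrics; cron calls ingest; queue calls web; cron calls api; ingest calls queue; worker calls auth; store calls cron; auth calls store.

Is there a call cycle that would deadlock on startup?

DFS with white/gray/black marking, starting from worker:
worker gray
  auth gray
    mailer gray
      metrics gray
        web gray
        web black
      metrics black
    mailer black
    billing gray
      queue gray
        queue→metrics: metrics black — skip
        queue→web: web black — skip
      queue black
      api gray
        api→queue: queue black — skip
        search gray
        search black
      api black
      billing→metrics: metrics black — skip
      billing→web: web black — skip
    billing black
    auth→search: search black — skip
    store gray
      cron gray
        cron→api: api black — skip
        ingest gray
          ingest→queue: queue black — skip
        ingest black
        cron→metrics: metrics black — skip
      cron black
      store→api: api black — skip
      store→metrics: metrics black — skip
    store black
    auth→ingest: ingest black — skip
    auth→cron: cron black — skip
  auth black
  cdn gray
    cdn→api: api black — skip
  cdn black
worker black
Every edge goes to a white or black vertex — no back edge, so the graph is acyclic.

No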